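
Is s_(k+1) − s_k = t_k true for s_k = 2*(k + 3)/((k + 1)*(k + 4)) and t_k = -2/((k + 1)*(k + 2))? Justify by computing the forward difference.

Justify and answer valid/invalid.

s_(k+1) = 2*(k + 4)/((k + 2)*(k + 5))
s_(k+1) − s_k = 2*(-k**2 - 7*k - 14)/(k**4 + 12*k**3 + 49*k**2 + 78*k + 40)
(s_(k+1) − s_k) − t_k = 4*(k + 3)/(k**4 + 12*k**3 + 49*k**2 + 78*k + 40)

Invalid: residual 4*(k + 3)/(k**4 + 12*k**3 + 49*k**2 + 78*k + 40) ≠ 0.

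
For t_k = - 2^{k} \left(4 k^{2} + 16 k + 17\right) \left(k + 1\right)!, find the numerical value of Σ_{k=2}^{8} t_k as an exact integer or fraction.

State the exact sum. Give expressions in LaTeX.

Σ = -39016857432

r(k) = 2*(4*k**3 + 32*k**2 + 85*k + 74)/(4*k**2 + 16*k + 17) after simplifying.
Gosper form: A/B · C(k+1)/C(k) with A=2*k + 4, B=1, C=k**2 + 4*k + 17/4.
Need (2*k + 4)·f(k+1) − (1)·f(k) = k**2 + 4*k + 17/4.
deg f ≤ 1 (via 1,0,2).
A polynomial solution: f(k) = (2*k + 3)/4.
So s_k = (B(k−1)f/C)·t_k = ((2*k + 3)/(4*k**2 + 16*k + 17))·t_k = -2**k*(2*k + 3)*factorial(k + 1).
Δs = -2**k*(4*k**2 + 16*k + 17)*factorial(k + 1), as required.
Telescoping: Σ = s_(9) − s_(2) = -39016857600 − (-168) = -39016857432.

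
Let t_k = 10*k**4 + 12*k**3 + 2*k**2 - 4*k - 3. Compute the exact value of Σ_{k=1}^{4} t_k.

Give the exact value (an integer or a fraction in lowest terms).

r(k) = (10*k**4 + 52*k**3 + 98*k**2 + 76*k + 17)/(10*k**4 + 12*k**3 + 2*k**2 - 4*k - 3) after simplifying.
So A=1 and B=1, with C=k**4 + 6*k**3/5 + k**2/5 - 2*k/5 - 3/10.
Need (1)·f(k+1) − (1)·f(k) = k**4 + 6*k**3/5 + k**2/5 - 2*k/5 - 3/10.
deg f ≤ 5 (via 0,0,4).
Match coefficients ⇒ f(k) = k*(2*k**4 - 2*k**3 - 2*k**2 - 1)/10.
Certificate R = B(k−1)f/C = k*(2*k**4 - 2*k**3 - 2*k**2 - 1)/(10*k**4 + 12*k**3 + 2*k**2 - 4*k - 3) gives s_k = 2*k**5 - 2*k**4 - 2*k**3 - k.
Check: Δs_k = 10*k**4 + 12*k**3 + 2*k**2 - 4*k - 3. ✓
Evaluate s at k=5 and k=1: 4745 and -3; difference 4748.

Σ = 4748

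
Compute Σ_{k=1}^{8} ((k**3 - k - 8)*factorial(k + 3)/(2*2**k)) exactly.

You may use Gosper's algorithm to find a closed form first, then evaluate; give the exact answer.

Compute t_(k+1)/t_k: get (k + 4)*(k - (k + 1)**3 + 9)/(2*(-k**3 + k + 8)).
Factor: A=k/2 + 2; B=1; C=k**3 - k - 8.
f must satisfy (k/2 + 2)·f(k+1) − (1)·f(k) = k**3 - k - 8.
Bound: deg f ≤ 2.
Match coefficients ⇒ f(k) = 2*(k**2 - 4*k + 2).
Then R = B(k−1)f/C = 2*(k**2 - 4*k + 2)/(k**3 - k - 8), so s_k = R(k)·t_k = (k**2 - 4*k + 2)*factorial(k + 3)/2**k.
Check: Δs_k = (k**3 - k - 8)*factorial(k + 3)/(2*2**k). ✓
Sum = s_(9) − s_(1); s_(9) = 43970850, s_(1) = -12 ⇒ 43970862.

Σ = 43970862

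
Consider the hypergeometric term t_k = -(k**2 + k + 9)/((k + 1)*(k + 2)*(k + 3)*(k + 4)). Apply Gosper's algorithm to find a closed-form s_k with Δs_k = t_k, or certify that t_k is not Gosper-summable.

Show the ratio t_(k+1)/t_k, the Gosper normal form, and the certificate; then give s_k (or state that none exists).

s_k = k*(-2*k**2 - 9*k - 16)/(3*(k + 1)*(k + 2)*(k + 3))

Step 1: r(k) = (k + 1)*(k + (k + 1)**2 + 10)/((k + 5)*(k**2 + k + 9)).
Gosper form: A/B · C(k+1)/C(k) with A=k + 1, B=k + 5, C=k**2 + k + 9.
f must satisfy (k + 1)·f(k+1) − (k + 4)·f(k) = k**2 + k + 9.
d = 3 from the (1,1,2) case.
Solving with deg f ≤ 3: f(k) = k*(2*k**2 + 9*k + 16)/3.
Then R = B(k−1)f/C = k*(k + 4)*(2*k**2 + 9*k + 16)/(3*(k**2 + k + 9)), so s_k = R(k)·t_k = k*(-2*k**2 - 9*k - 16)/(3*(k + 1)*(k + 2)*(k + 3)).
s_(k+1) − s_k = (-k**2 - k - 9)/(k**4 + 10*k**3 + 35*k**2 + 50*k + 24) = t_k.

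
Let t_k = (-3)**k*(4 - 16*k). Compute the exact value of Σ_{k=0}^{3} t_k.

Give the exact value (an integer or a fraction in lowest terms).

Σ = 976

Ratio r(k) = 3*(-4*k - 3)/(4*k - 1).
Factor: A=-3; B=1; C=k - 1/4.
Key eq: (-3)·f(k+1) = (1)·f(k) + (k - 1/4).
Bound: deg f ≤ 1.
Coefficient equations give f(k) = -(k - 1)/4.
R(k) = B(k−1)·f(k)/C(k) = -(k - 1)/(4*k - 1); s_k = R·t_k = 4*(-3)**k*(k - 1).
s_(k+1) − s_k = (-3)**k*(4 - 16*k) = t_k.
Telescoping: Σ = s_(4) − s_(0) = 972 − (-4) = 976.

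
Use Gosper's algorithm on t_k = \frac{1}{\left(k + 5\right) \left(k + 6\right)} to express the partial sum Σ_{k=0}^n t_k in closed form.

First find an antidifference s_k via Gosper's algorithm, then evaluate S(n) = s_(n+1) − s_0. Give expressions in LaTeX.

S(n) = \frac{n + 1}{5 \left(n + 6\right)}

Step 1: r(k) = (k + 5)/(k + 7).
A = k + 5, B = k + 7, C = 1.
Set up (k + 5)·f(k+1) − (k + 6)·f(k) − (1) = 0.
Bound: deg f ≤ 1.
Match coefficients ⇒ f(k) = k/5.
Then R = B(k−1)f/C = k*(k + 6)/5, so s_k = R(k)·t_k = k/(5*(k + 5)).
Δs = 1/(k**2 + 11*k + 30), as required.
Evaluate: s_(n+1) = (n + 1)/(5*(n + 6)); subtract s_(0) = 0 ⇒ S(n) = (n + 1)/(5*(n + 6)).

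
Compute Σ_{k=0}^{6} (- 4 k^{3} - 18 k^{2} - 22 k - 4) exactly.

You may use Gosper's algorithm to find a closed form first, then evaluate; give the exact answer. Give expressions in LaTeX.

Compute t_(k+1)/t_k: get (2*k**3 + 15*k**2 + 35*k + 24)/(2*k**3 + 9*k**2 + 11*k + 2).
Factor: A=1; B=1; C=k**3 + 9*k**2/2 + 11*k/2 + 1.
Set up (1)·f(k+1) − (1)·f(k) − (k**3 + 9*k**2/2 + 11*k/2 + 1) = 0.
From deg A=0, deg B=0, deg C=3: d=4.
A polynomial solution: f(k) = k*(k**3 + 4*k**2 + 3*k - 4)/4.
Certificate R = B(k−1)f/C = k*(k**3 + 4*k**2 + 3*k - 4)/(2*(k + 2)*(2*k**2 + 5*k + 1)) gives s_k = k*(-k**3 - 4*k**2 - 3*k + 4).
s_(k+1) − s_k = -4*k**3 - 18*k**2 - 22*k - 4 = t_k.
Sum = s_(7) − s_(0); s_(7) = -3892, s_(0) = 0 ⇒ -3892.

Σ = -3892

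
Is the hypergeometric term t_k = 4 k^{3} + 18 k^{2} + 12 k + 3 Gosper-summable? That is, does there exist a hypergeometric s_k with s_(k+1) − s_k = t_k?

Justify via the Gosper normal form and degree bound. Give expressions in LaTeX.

Compute t_(k+1)/t_k: get (4*k**3 + 30*k**2 + 60*k + 37)/(4*k**3 + 18*k**2 + 12*k + 3).
Factor: A=1; B=1; C=k**3 + 9*k**2/2 + 3*k + 3/4.
Solve (1)·f(k+1) − (1)·f(k) = k**3 + 9*k**2/2 + 3*k + 3/4.
d = 4 from the (0,0,3) case.
Solving with deg f ≤ 4: f(k) = k**2*(k**2 + 4*k - 2)/4.
R(k) = B(k−1)·f(k)/C(k) = k**2*(k**2 + 4*k - 2)/(4*k**3 + 18*k**2 + 12*k + 3); s_k = R·t_k = k**2*(k**2 + 4*k - 2).
s_(k+1) − s_k = 4*k**3 + 18*k**2 + 12*k + 3 = t_k.

Yes. s_k = k^{2} \left(k^{2} + 4 k - 2\right).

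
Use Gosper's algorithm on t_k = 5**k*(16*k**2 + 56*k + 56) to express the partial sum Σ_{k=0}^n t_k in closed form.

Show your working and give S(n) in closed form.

Compute t_(k+1)/t_k: get 5*(2*k**2 + 11*k + 16)/(2*k**2 + 7*k + 7).
A = 5, B = 1, C = k**2 + 7*k/2 + 7/2.
Set up (5)·f(k+1) − (1)·f(k) − (k**2 + 7*k/2 + 7/2) = 0.
From deg A=0, deg B=0, deg C=2: d=2.
Match coefficients ⇒ f(k) = (k**2 + k + 1)/4.
Get s_k = R·t_k = 4*5**k*(k**2 + k + 1) with R(k) = B(k−1)f(k)/C(k) = (k**2 + k + 1)/(2*(2*k**2 + 7*k + 7)).
Verify: 5**k*(16*k**2 + 56*k + 56) matches t_k.
Evaluate: s_(n+1) = 20*5**n*(n**2 + 3*n + 3); subtract s_(0) = 4 ⇒ S(n) = 20*5**n*n**2 + 60*5**n*n + 60*5**n - 4.

S(n) = 20*5**n*n**2 + 60*5**n*n + 60*5**n - 4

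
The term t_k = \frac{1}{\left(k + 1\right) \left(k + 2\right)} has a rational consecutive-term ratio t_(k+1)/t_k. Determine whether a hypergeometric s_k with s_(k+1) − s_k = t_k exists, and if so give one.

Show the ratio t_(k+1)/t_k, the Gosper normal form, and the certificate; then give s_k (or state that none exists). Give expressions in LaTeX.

s_k = \frac{k}{k + 1}

Compute t_(k+1)/t_k: get (k + 1)/(k + 3).
So A=k + 1 and B=k + 3, with C=1.
Solve (k + 1)·f(k+1) − (k + 2)·f(k) = 1.
d = 1 from the (1,1,0) case.
Coefficient equations give f(k) = k.
Get s_k = R·t_k = k/(k + 1) with R(k) = B(k−1)f(k)/C(k) = k*(k + 2).
s_(k+1) − s_k = 1/(k**2 + 3*k + 2) = t_k.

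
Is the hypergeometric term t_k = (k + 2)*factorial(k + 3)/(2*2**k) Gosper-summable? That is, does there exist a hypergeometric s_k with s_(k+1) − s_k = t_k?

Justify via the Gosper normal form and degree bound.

Yes. s_k = factorial(k + 3)/2**k.

The ratio is (k + 3)*(k + 4)/(2*(k + 2)).
Normal form (A,B,C) = (k/2 + 2, 1, k + 2).
Solve (k/2 + 2)·f(k+1) − (1)·f(k) = k + 2.
Degrees (1,0,1) ⇒ d ≤ 0.
A polynomial solution: f(k) = 2.
R(k) = B(k−1)·f(k)/C(k) = 2/(k + 2); s_k = R·t_k = factorial(k + 3)/2**k.
Verify: (k + 2)*factorial(k + 3)/(2*2**k) matches t_k.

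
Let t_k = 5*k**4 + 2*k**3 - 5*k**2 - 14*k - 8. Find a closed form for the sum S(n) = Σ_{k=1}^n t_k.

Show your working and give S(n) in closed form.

r(k) = (5*k**4 + 22*k**3 + 31*k**2 + 2*k - 20)/(5*k**4 + 2*k**3 - 5*k**2 - 14*k - 8) after simplifying.
Take A(k)=1, B(k)=1, C(k)=k**4 + 2*k**3/5 - k**2 - 14*k/5 - 8/5.
Set up (1)·f(k+1) − (1)·f(k) − (k**4 + 2*k**3/5 - k**2 - 14*k/5 - 8/5) = 0.
Bound: deg f ≤ 5.
A polynomial solution: f(k) = k*(k**4 - 2*k**3 - k**2 - 4*k - 2)/5.
R(k) = B(k−1)·f(k)/C(k) = k*(k**4 - 2*k**3 - k**2 - 4*k - 2)/(5*k**4 + 2*k**3 - 5*k**2 - 14*k - 8); s_k = R·t_k = k*(k**4 - 2*k**3 - k**2 - 4*k - 2).
Check: Δs_k = 5*k**4 + 2*k**3 - 5*k**2 - 14*k - 8. ✓
Σ_(k=1)^n t_k = s_(n+1) − s_(1) = (n**5 + 3*n**4 + n**3 - 9*n**2 - 16*n - 8) − (-8), i.e. n*(n**4 + 3*n**3 + n**2 - 9*n - 16).

S(n) = n*(n**4 + 3*n**3 + n**2 - 9*n - 16)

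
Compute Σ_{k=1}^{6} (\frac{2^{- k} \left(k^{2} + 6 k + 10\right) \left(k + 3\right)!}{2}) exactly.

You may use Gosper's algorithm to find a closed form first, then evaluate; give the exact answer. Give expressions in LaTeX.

r(k) = (k + 4)*(6*k + (k + 1)**2 + 16)/(2*(k**2 + 6*k + 10)) after simplifying.
Take A(k)=k/2 + 2, B(k)=1, C(k)=k**2 + 6*k + 10.
Set up (k/2 + 2)·f(k+1) − (1)·f(k) − (k**2 + 6*k + 10) = 0.
d = 1 from the (1,0,2) case.
Solving with deg f ≤ 1: f(k) = 2*(k + 3).
So s_k = (B(k−1)f/C)·t_k = (2*(k + 3)/(k**2 + 6*k + 10))·t_k = (k + 3)*factorial(k + 3)/2**k.
Δs = (k**2 + 6*k + 10)*factorial(k + 3)/(2*2**k), as required.
Evaluate s at k=7 and k=1: 283500 and 48; difference 283452.

Σ = 283452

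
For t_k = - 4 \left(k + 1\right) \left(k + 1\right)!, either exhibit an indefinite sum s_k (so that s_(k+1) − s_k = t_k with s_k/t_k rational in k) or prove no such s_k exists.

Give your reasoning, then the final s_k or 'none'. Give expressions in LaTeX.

s_k = - 4 \left(k + 1\right)!

Compute t_(k+1)/t_k: get (k + 2)**2/(k + 1).
A = k + 2, B = 1, C = k + 1.
Set up (k + 2)·f(k+1) − (1)·f(k) − (k + 1) = 0.
From deg A=1, deg B=0, deg C=1: d=0.
Solve for f: f(k) = 1 (degree 0 ≤ 0).
Then R = B(k−1)f/C = 1/(k + 1), so s_k = R(k)·t_k = -4*factorial(k + 1).
Verify: -4*(k + 1)*factorial(k + 1) matches t_k.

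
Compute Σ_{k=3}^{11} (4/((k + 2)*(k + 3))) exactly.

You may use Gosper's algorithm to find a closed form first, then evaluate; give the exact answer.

r(k) = (k + 2)/(k + 4) after simplifying.
So A=k + 2 and B=k + 4, with C=1.
Solve (k + 2)·f(k+1) − (k + 3)·f(k) = 1.
Bound: deg f ≤ 1.
Coefficient equations give f(k) = k/2.
Then R = B(k−1)f/C = k*(k + 3)/2, so s_k = R(k)·t_k = 2*k/(k + 2).
s_(k+1) − s_k = 4/(k**2 + 5*k + 6) = t_k.
Evaluate s at k=12 and k=3: 12/7 and 6/5; difference 18/35.

Σ = 18/35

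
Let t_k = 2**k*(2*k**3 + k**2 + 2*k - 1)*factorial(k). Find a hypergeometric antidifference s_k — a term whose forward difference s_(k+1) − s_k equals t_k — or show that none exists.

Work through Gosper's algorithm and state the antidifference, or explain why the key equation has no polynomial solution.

s_k = 2**k*(k - 1)**2*factorial(k)

r(k) = 2*(2*k**4 + 9*k**3 + 17*k**2 + 14*k + 4)/(2*k**3 + k**2 + 2*k - 1) after simplifying.
A = 2*k + 2, B = 1, C = k**3 + k**2/2 + k - 1/2.
f must satisfy (2*k + 2)·f(k+1) − (1)·f(k) = k**3 + k**2/2 + k - 1/2.
From deg A=1, deg B=0, deg C=3: d=2.
A polynomial solution: f(k) = (k - 1)**2/2.
Certificate R = B(k−1)f/C = (k - 1)**2/(2*k**3 + k**2 + 2*k - 1) gives s_k = 2**k*(k - 1)**2*factorial(k).
Check: Δs_k = 2**k*(2*k**3 + k**2 + 2*k - 1)*factorial(k). ✓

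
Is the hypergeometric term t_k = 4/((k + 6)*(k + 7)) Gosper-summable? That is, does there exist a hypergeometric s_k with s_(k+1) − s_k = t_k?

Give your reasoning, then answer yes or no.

Yes. s_k = 2*k/(3*(k + 6)).

The ratio is (k + 6)/(k + 8).
Gosper form: A/B · C(k+1)/C(k) with A=k + 6, B=k + 8, C=1.
f must satisfy (k + 6)·f(k+1) − (k + 7)·f(k) = 1.
Bound: deg f ≤ 1.
Solving with deg f ≤ 1: f(k) = k/6.
So s_k = (B(k−1)f/C)·t_k = (k*(k + 7)/6)·t_k = 2*k/(3*(k + 6)).
Verify: 4/(k**2 + 13*k + 42) matches t_k.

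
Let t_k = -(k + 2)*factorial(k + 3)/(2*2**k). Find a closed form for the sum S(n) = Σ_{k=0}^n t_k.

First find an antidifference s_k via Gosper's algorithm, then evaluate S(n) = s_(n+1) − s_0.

Step 1: r(k) = (k + 3)*(k + 4)/(2*(k + 2)).
Factor: A=k/2 + 2; B=1; C=k + 2.
f must satisfy (k/2 + 2)·f(k+1) − (1)·f(k) = k + 2.
deg f ≤ 0 (via 1,0,1).
Solve for f: f(k) = 2 (degree 0 ≤ 0).
Get s_k = R·t_k = -factorial(k + 3)/2**k with R(k) = B(k−1)f(k)/C(k) = 2/(k + 2).
Verify: -(k + 2)*factorial(k + 3)/(2*2**k) matches t_k.
Evaluate: s_(n+1) = -2**(-n - 1)*factorial(n + 4); subtract s_(0) = -6 ⇒ S(n) = 6 - factorial(n + 4)/(2*2**n).

S(n) = 6 - factorial(n + 4)/(2*2**n)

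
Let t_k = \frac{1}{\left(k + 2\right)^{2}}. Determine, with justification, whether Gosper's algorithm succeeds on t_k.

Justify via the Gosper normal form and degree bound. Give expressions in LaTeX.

The ratio is (k + 2)**2/(k + 3)**2.
Normal form (A,B,C) = (k**2 + 4*k + 4, k**2 + 6*k + 9, 1).
Need (k**2 + 4*k + 4)·f(k+1) − (k**2 + 4*k + 4)·f(k) = 1.
From deg A=2, deg B=2, deg C=0: d=0.
Generic f = c0 gives residual -1; -1 = 0 cannot hold, so t_k is not Gosper-summable.

No; the coefficient equations for f are inconsistent.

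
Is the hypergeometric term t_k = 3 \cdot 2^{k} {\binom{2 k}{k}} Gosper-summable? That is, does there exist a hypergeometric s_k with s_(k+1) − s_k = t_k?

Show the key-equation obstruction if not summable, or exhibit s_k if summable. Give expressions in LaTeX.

No — negative degree bound, so no certificate f.

The ratio is 4*(2*k + 1)/(k + 1).
A = 8*k + 4, B = k + 1, C = 1.
f must satisfy (8*k + 4)·f(k+1) − (k)·f(k) = 1.
Bound: deg f ≤ -1.
d = -1 < 0 ⇒ no nonzero polynomial f; not summable.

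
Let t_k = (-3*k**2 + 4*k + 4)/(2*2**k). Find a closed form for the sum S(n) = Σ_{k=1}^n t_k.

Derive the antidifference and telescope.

r(k) = (3*k**2 + 2*k - 5)/(2*(3*k**2 - 4*k - 4)) after simplifying.
Factor: A=1/2; B=1; C=k**2 - 4*k/3 - 4/3.
Key eq: (1/2)·f(k+1) = (1)·f(k) + (k**2 - 4*k/3 - 4/3).
d = 2 from the (0,0,2) case.
A polynomial solution: f(k) = -2*(3*k**2 + 2*k + 1)/3.
Certificate R = B(k−1)f/C = -2*(3*k**2 + 2*k + 1)/((k - 2)*(3*k + 2)) gives s_k = (3*k**2 + 2*k + 1)/2**k.
s_(k+1) − s_k = (-3*k**2 + 4*k + 4)/(2*2**k) = t_k.
s_(n+1) = 2**(-n - 1)*(3*n**2 + 8*n + 6) and s_(1) = 3, so S(n) = (-6*2**n + 3*n**2 + 8*n + 6)/(2*2**n).

S(n) = (-6*2**n + 3*n**2 + 8*n + 6)/(2*2**n)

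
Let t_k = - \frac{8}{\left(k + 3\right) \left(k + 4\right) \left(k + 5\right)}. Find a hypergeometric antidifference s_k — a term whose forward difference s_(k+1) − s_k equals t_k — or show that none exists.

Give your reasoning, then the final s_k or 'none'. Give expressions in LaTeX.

s_k = \frac{k \left(- k - 7\right)}{3 \left(k + 3\right) \left(k + 4\right)}

Ratio r(k) = (k + 3)/(k + 6).
Factor: A=k + 3; B=k + 6; C=1.
Set up (k + 3)·f(k+1) − (k + 5)·f(k) − (1) = 0.
Bound: deg f ≤ 2.
A polynomial solution: f(k) = k*(k + 7)/24.
Get s_k = R·t_k = k*(-k - 7)/(3*(k + 3)*(k + 4)) with R(k) = B(k−1)f(k)/C(k) = k*(k + 5)*(k + 7)/24.
Check: Δs_k = -8/(k**3 + 12*k**2 + 47*k + 60). ✓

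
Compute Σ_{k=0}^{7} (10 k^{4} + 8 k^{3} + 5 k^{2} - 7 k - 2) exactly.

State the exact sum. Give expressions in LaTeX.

Compute t_(k+1)/t_k: get (10*k**4 + 48*k**3 + 89*k**2 + 67*k + 14)/(10*k**4 + 8*k**3 + 5*k**2 - 7*k - 2).
Normal form (A,B,C) = (1, 1, k**4 + 4*k**3/5 + k**2/2 - 7*k/10 - 1/5).
Key eq: (1)·f(k+1) = (1)·f(k) + (k**4 + 4*k**3/5 + k**2/2 - 7*k/10 - 1/5).
deg f ≤ 5 (via 0,0,4).
Coefficient equations give f(k) = k*(2*k - 1)*(k**3 - k**2 - 2)/10.
Certificate R = B(k−1)f/C = k*(2*k - 1)*(k**3 - k**2 - 2)/(10*k**4 + 8*k**3 + 5*k**2 - 7*k - 2) gives s_k = k*(2*k**4 - 3*k**3 + k**2 - 4*k + 2).
Check: Δs_k = 10*k**4 + 8*k**3 + 5*k**2 - 7*k - 2. ✓
Σ_(k=0)^(7) t_k = s_(8) − s_(0) = 53520 − (0) = 53520.

Σ = 53520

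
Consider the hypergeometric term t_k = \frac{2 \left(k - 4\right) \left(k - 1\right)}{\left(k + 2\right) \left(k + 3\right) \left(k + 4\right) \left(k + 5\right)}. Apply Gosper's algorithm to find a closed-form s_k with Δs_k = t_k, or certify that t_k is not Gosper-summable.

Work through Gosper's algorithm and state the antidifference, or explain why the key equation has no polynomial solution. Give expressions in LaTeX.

s_k = \frac{k \left(k^{2} - 3 k + 26\right)}{6 \left(k^{3} + 9 k^{2} + 26 k + 24\right)}

Step 1: r(k) = k*(k - 3)*(k + 2)/((k - 4)*(k - 1)*(k + 6)).
Gosper form: A/B · C(k+1)/C(k) with A=k + 2, B=k + 6, C=k**2 - 5*k + 4.
f must satisfy (k + 2)·f(k+1) − (k + 5)·f(k) = k**2 - 5*k + 4.
deg f ≤ 3 (via 1,1,2).
Coefficient equations give f(k) = k*(k**2 - 3*k + 26)/12.
So s_k = (B(k−1)f/C)·t_k = (k*(k + 5)*(k**2 - 3*k + 26)/(12*(k - 4)*(k - 1)))·t_k = k*(k**2 - 3*k + 26)/(6*(k**3 + 9*k**2 + 26*k + 24)).
s_(k+1) − s_k = 2*(k**2 - 5*k + 4)/(k**4 + 14*k**3 + 71*k**2 + 154*k + 120) = t_k.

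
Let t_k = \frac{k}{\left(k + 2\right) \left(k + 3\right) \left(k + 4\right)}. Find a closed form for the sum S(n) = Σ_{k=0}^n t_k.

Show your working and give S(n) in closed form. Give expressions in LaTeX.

Compute t_(k+1)/t_k: get (k + 1)*(k + 2)/(k*(k + 5)).
Gosper form: A/B · C(k+1)/C(k) with A=k + 2, B=k + 5, C=k.
Solve (k + 2)·f(k+1) − (k + 4)·f(k) = k.
deg f ≤ 2 (via 1,1,1).
Solve for f: f(k) = k*(k - 1)/6 (degree 2 ≤ 2).
R(k) = B(k−1)·f(k)/C(k) = (k - 1)*(k + 4)/6; s_k = R·t_k = k*(k - 1)/(6*(k + 2)*(k + 3)).
Check: Δs_k = k/(k**3 + 9*k**2 + 26*k + 24). ✓
Evaluate: s_(n+1) = n*(n + 1)/(6*(n**2 + 7*n + 12)); subtract s_(0) = 0 ⇒ S(n) = n*(n + 1)/(6*(n**2 + 7*n + 12)).

S(n) = \frac{n \left(n + 1\right)}{6 \left(n^{2} + 7 n + 12\right)}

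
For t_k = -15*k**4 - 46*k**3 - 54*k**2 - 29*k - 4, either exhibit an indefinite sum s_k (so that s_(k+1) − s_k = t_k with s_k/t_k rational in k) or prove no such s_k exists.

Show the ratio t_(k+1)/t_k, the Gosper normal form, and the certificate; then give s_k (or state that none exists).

s_k = k*(-3*k**4 - 4*k**3 + k + 2)

Step 1: r(k) = (15*k**4 + 106*k**3 + 282*k**2 + 335*k + 148)/(15*k**4 + 46*k**3 + 54*k**2 + 29*k + 4).
So A=1 and B=1, with C=k**4 + 46*k**3/15 + 18*k**2/5 + 29*k/15 + 4/15.
Key eq: (1)·f(k+1) = (1)·f(k) + (k**4 + 46*k**3/15 + 18*k**2/5 + 29*k/15 + 4/15).
Bound: deg f ≤ 5.
Solving with deg f ≤ 5: f(k) = k*(3*k**4 + 4*k**3 - k - 2)/15.
R(k) = B(k−1)·f(k)/C(k) = k*(3*k**4 + 4*k**3 - k - 2)/(15*k**4 + 46*k**3 + 54*k**2 + 29*k + 4); s_k = R·t_k = k*(-3*k**4 - 4*k**3 + k + 2).
s_(k+1) − s_k = -15*k**4 - 46*k**3 - 54*k**2 - 29*k - 4 = t_k.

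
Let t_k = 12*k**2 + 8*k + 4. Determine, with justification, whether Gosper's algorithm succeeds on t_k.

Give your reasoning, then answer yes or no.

Yes. s_k = 2*k*(2*k**2 - k + 1).

Ratio r(k) = (3*k**2 + 8*k + 6)/(3*k**2 + 2*k + 1).
So A=1 and B=1, with C=k**2 + 2*k/3 + 1/3.
Need (1)·f(k+1) − (1)·f(k) = k**2 + 2*k/3 + 1/3.
Bound: deg f ≤ 3.
Coefficient equations give f(k) = k*(2*k**2 - k + 1)/6.
R(k) = B(k−1)·f(k)/C(k) = k*(2*k**2 - k + 1)/(2*(3*k**2 + 2*k + 1)); s_k = R·t_k = 2*k*(2*k**2 - k + 1).
Δs = 12*k**2 + 8*k + 4, as required.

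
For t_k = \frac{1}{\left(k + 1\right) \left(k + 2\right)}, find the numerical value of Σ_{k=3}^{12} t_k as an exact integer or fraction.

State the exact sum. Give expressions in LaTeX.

Σ = 5/28

r(k) = (k + 1)/(k + 3) after simplifying.
Factor: A=k + 1; B=k + 3; C=1.
Solve (k + 1)·f(k+1) − (k + 2)·f(k) = 1.
Bound: deg f ≤ 1.
Coefficient equations give f(k) = k.
So s_k = (B(k−1)f/C)·t_k = (k*(k + 2))·t_k = k/(k + 1).
Verify: 1/(k**2 + 3*k + 2) matches t_k.
Sum = s_(13) − s_(3); s_(13) = 13/14, s_(3) = 3/4 ⇒ 5/28.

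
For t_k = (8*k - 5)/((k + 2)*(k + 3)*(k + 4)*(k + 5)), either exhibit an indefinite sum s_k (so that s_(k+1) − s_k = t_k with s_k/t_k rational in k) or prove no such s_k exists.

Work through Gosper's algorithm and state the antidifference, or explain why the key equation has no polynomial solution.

s_k = k*(k**2 + 9*k - 70)/(24*(k + 2)*(k + 3)*(k + 4))

r(k) = (k + 2)*(8*k + 3)/((k + 6)*(8*k - 5)) after simplifying.
Take A(k)=k + 2, B(k)=k + 6, C(k)=k - 5/8.
Set up (k + 2)·f(k+1) − (k + 5)·f(k) − (k - 5/8) = 0.
Degrees (1,1,1) ⇒ d ≤ 3.
Match coefficients ⇒ f(k) = k*(k - 5)*(k + 14)/192.
R(k) = B(k−1)·f(k)/C(k) = k*(k - 5)*(k + 5)*(k + 14)/(24*(8*k - 5)); s_k = R·t_k = k*(k**2 + 9*k - 70)/(24*(k + 2)*(k + 3)*(k + 4)).
Δs = (8*k - 5)/(k**4 + 14*k**3 + 71*k**2 + 154*k + 120), as required.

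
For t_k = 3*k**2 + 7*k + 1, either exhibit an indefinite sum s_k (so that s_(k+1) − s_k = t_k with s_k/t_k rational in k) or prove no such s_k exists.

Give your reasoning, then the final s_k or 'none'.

s_k = k*(k**2 + 2*k - 2)

r(k) = (3*k**2 + 13*k + 11)/(3*k**2 + 7*k + 1) after simplifying.
Factor: A=1; B=1; C=k**2 + 7*k/3 + 1/3.
Solve (1)·f(k+1) − (1)·f(k) = k**2 + 7*k/3 + 1/3.
d = 3 from the (0,0,2) case.
Coefficient equations give f(k) = k*(k**2 + 2*k - 2)/3.
Get s_k = R·t_k = k*(k**2 + 2*k - 2) with R(k) = B(k−1)f(k)/C(k) = k*(k**2 + 2*k - 2)/(3*k**2 + 7*k + 1).
Δs = 3*k**2 + 7*k + 1, as required.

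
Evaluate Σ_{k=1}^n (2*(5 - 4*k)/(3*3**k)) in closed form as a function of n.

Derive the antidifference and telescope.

S(n) = 3**(-n - 1)*(-3**n + 4*n + 1)

r(k) = (4*k - 1)/(3*(4*k - 5)) after simplifying.
Take A(k)=1/3, B(k)=1, C(k)=k - 5/4.
f must satisfy (1/3)·f(k+1) − (1)·f(k) = k - 5/4.
deg f ≤ 1 (via 0,0,1).
Coefficient equations give f(k) = -3*(4*k - 3)/8.
Get s_k = R·t_k = (4*k - 3)/3**k with R(k) = B(k−1)f(k)/C(k) = -3*(4*k - 3)/(2*(4*k - 5)).
s_(k+1) − s_k = 2*(5 - 4*k)/(3*3**k) = t_k.
Σ_(k=1)^n t_k = s_(n+1) − s_(1) = (3**(-n - 1)*(4*n + 1)) − (1/3), i.e. 3**(-n - 1)*(-3**n + 4*n + 1).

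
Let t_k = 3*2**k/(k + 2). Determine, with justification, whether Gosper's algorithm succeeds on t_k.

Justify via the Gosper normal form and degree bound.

No — t_k has no hypergeometric antidifference.

Step 1: r(k) = 2*(k + 2)/(k + 3).
Gosper form: A/B · C(k+1)/C(k) with A=2*k + 4, B=k + 3, C=1.
Solve (2*k + 4)·f(k+1) − (k + 2)·f(k) = 1.
Bound: deg f ≤ -1.
Negative degree bound (-1): no f exists, t_k not Gosper-summable.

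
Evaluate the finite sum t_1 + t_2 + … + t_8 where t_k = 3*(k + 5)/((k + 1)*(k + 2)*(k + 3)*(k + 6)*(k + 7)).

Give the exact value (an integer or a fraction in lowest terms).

t_(k+1)/t_k = (k + 1)*(k + 6)**2/((k + 4)*(k + 5)*(k + 8)).
Normal form (A,B,C) = (k + 1, k + 8, k**3 + 14*k**2 + 65*k + 100).
Need (k + 1)·f(k+1) − (k + 7)·f(k) = k**3 + 14*k**2 + 65*k + 100.
Bound: deg f ≤ 6.
Match coefficients ⇒ f(k) = k*(k + 3)*(k + 4)**2*(k + 5)**2/36.
Certificate R = B(k−1)f/C = k*(k + 3)*(k + 4)*(k + 7)/36 gives s_k = k*(k**2 + 9*k + 20)/(12*(k**3 + 9*k**2 + 20*k + 12)).
Check: Δs_k = 3*(k + 5)/(k**5 + 19*k**4 + 131*k**3 + 401*k**2 + 540*k + 252). ✓
Evaluate s at k=9 and k=1: 91/1100 and 5/84; difference 134/5775.

Σ = 134/5775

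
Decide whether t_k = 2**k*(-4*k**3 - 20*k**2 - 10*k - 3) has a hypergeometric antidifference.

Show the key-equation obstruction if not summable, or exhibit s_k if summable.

Compute t_(k+1)/t_k: get 2*(4*k**3 + 32*k**2 + 62*k + 37)/(4*k**3 + 20*k**2 + 10*k + 3).
Take A(k)=2, B(k)=1, C(k)=k**3 + 5*k**2 + 5*k/2 + 3/4.
Solve (2)·f(k+1) − (1)·f(k) = k**3 + 5*k**2 + 5*k/2 + 3/4.
From deg A=0, deg B=0, deg C=3: d=3.
Match coefficients ⇒ f(k) = (4*k**3 - 4*k**2 + 2*k - 1)/4.
So s_k = (B(k−1)f/C)·t_k = ((4*k**3 - 4*k**2 + 2*k - 1)/(4*k**3 + 20*k**2 + 10*k + 3))·t_k = 2**k*(-4*k**3 + 4*k**2 - 2*k + 1).
Check: Δs_k = 2**k*(-4*k**3 - 20*k**2 - 10*k - 3). ✓

Yes. s_k = 2**k*(-4*k**3 + 4*k**2 - 2*k + 1).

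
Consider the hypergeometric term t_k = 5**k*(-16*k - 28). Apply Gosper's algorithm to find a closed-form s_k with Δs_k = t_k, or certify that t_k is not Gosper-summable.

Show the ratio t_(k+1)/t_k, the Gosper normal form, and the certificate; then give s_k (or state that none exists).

s_k = 5**k*(-4*k - 2)

Compute t_(k+1)/t_k: get 5*(4*k + 11)/(4*k + 7).
A = 5, B = 1, C = k + 7/4.
Solve (5)·f(k+1) − (1)·f(k) = k + 7/4.
Bound: deg f ≤ 1.
Coefficient equations give f(k) = (2*k + 1)/8.
Get s_k = R·t_k = 5**k*(-4*k - 2) with R(k) = B(k−1)f(k)/C(k) = (2*k + 1)/(2*(4*k + 7)).
Check: Δs_k = 5**k*(-16*k - 28). ✓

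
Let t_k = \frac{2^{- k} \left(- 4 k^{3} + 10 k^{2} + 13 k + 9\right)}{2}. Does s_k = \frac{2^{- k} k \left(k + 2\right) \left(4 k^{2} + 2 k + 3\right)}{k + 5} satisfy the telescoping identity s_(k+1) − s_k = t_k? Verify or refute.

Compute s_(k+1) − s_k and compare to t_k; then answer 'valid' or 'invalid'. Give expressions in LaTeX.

Invalid: residual \frac{3 \cdot 2^{- k} \left(4 k^{4} + 18 k^{3} - 59 k^{2} - 68 k - 45\right)}{2 \left(k^{2} + 11 k + 30\right)} ≠ 0.

s_(k+1) = (k + 1)*(k + 3)*(2*k + 4*(k + 1)**2 + 5)/(2*2**k*(k + 6))
s_(k+1) − s_k = (-4*k**5 - 22*k**4 + 57*k**3 + 275*k**2 + 285*k + 135)/(2*2**k*(k**2 + 11*k + 30))
(s_(k+1) − s_k) − t_k = 3*(4*k**4 + 18*k**3 - 59*k**2 - 68*k - 45)/(2*2**k*(k**2 + 11*k + 30))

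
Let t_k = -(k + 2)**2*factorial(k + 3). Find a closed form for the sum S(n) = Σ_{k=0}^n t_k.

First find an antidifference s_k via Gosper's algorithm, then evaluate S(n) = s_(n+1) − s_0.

t_(k+1)/t_k = (k + 3)**2*(k + 4)/(k + 2)**2.
So A=k + 4 and B=1, with C=k**2 + 4*k + 4.
Need (k + 4)·f(k+1) − (1)·f(k) = k**2 + 4*k + 4.
From deg A=1, deg B=0, deg C=2: d=1.
Solving with deg f ≤ 1: f(k) = k.
R(k) = B(k−1)·f(k)/C(k) = k/(k + 2)**2; s_k = R·t_k = -k*factorial(k + 3).
Verify: -(k + 2)**2*factorial(k + 3) matches t_k.
Evaluate: s_(n+1) = -(n + 1)*factorial(n + 4); subtract s_(0) = 0 ⇒ S(n) = -(n + 1)*factorial(n + 4).

S(n) = -(n + 1)*factorial(n + 4)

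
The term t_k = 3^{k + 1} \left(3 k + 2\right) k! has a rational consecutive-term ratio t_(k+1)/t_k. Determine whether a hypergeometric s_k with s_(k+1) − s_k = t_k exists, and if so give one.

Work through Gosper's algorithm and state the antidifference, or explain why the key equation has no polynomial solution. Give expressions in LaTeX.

Ratio r(k) = 3*(k + 1)*(3*k + 5)/(3*k + 2).
Factor: A=3*k + 3; B=1; C=k + 2/3.
Solve (3*k + 3)·f(k+1) − (1)·f(k) = k + 2/3.
From deg A=1, deg B=0, deg C=1: d=0.
Coefficient equations give f(k) = 1/3.
Get s_k = R·t_k = 3**(k + 1)*factorial(k) with R(k) = B(k−1)f(k)/C(k) = 1/(3*k + 2).
Verify: 3**(k + 1)*(3*k + 2)*factorial(k) matches t_k.

s_k = 3^{k + 1} k!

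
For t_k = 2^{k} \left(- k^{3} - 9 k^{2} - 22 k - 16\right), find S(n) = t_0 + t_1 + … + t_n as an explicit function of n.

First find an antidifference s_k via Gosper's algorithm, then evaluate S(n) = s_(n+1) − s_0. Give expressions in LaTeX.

t_(k+1)/t_k = 2*(k**3 + 12*k**2 + 43*k + 48)/(k**3 + 9*k**2 + 22*k + 16).
Normal form (A,B,C) = (2, 1, k**3 + 9*k**2 + 22*k + 16).
Set up (2)·f(k+1) − (1)·f(k) − (k**3 + 9*k**2 + 22*k + 16) = 0.
deg f ≤ 3 (via 0,0,3).
Coefficient equations give f(k) = k*(k**2 + 3*k + 4).
Get s_k = R·t_k = 2**k*k*(-k**2 - 3*k - 4) with R(k) = B(k−1)f(k)/C(k) = k*(k**2 + 3*k + 4)/((k + 2)*(k**2 + 7*k + 8)).
Verify: 2**k*(-k**3 - 9*k**2 - 22*k - 16) matches t_k.
Evaluate: s_(n+1) = 2**(n + 1)*(-n**3 - 6*n**2 - 13*n - 8); subtract s_(0) = 0 ⇒ S(n) = 2**(n + 1)*(-n**3 - 6*n**2 - 13*n - 8).

S(n) = 2^{n + 1} \left(- n^{3} - 6 n^{2} - 13 n - 8\right)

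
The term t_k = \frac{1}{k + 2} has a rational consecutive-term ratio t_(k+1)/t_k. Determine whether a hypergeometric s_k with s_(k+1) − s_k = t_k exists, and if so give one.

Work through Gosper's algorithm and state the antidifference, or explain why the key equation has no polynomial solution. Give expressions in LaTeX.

r(k) = (k + 2)/(k + 3) after simplifying.
So A=k + 2 and B=k + 3, with C=1.
Need (k + 2)·f(k+1) − (k + 2)·f(k) = 1.
From deg A=1, deg B=1, deg C=0: d=0.
Write f(k) = c0. Then LHS − RHS = -1, requiring -1 = 0: contradictory. No certificate.

none (Gosper's algorithm certifies no s_k)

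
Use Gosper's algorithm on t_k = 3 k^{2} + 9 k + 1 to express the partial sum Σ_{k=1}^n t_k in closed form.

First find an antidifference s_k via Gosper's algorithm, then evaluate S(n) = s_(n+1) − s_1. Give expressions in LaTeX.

Step 1: r(k) = (3*k**2 + 15*k + 13)/(3*k**2 + 9*k + 1).
Normal form (A,B,C) = (1, 1, k**2 + 3*k + 1/3).
Set up (1)·f(k+1) − (1)·f(k) − (k**2 + 3*k + 1/3) = 0.
Degrees (0,0,2) ⇒ d ≤ 3.
Coefficient equations give f(k) = k*(k**2 + 3*k - 3)/3.
Certificate R = B(k−1)f/C = k*(k**2 + 3*k - 3)/(3*k**2 + 9*k + 1) gives s_k = k*(k**2 + 3*k - 3).
Verify: 3*k**2 + 9*k + 1 matches t_k.
Telescope: S(n) = s_(n+1) − s_(1) = n**3 + 6*n**2 + 6*n + 1 − (1) = n*(n**2 + 6*n + 6).

S(n) = n \left(n^{2} + 6 n + 6\right)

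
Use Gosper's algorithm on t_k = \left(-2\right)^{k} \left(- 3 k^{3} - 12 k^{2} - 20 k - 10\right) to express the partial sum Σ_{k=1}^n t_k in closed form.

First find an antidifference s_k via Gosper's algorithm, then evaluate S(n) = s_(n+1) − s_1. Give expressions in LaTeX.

S(n) = - 2 \left(-2\right)^{n} n^{3} - 10 \left(-2\right)^{n} n^{2} - 18 \left(-2\right)^{n} n - 10 \left(-2\right)^{n} + 10

Step 1: r(k) = 2*(-3*k**3 - 21*k**2 - 53*k - 45)/(3*k**3 + 12*k**2 + 20*k + 10).
So A=-2 and B=1, with C=k**3 + 4*k**2 + 20*k/3 + 10/3.
Solve (-2)·f(k+1) − (1)·f(k) = k**3 + 4*k**2 + 20*k/3 + 10/3.
deg f ≤ 3 (via 0,0,3).
Solving with deg f ≤ 3: f(k) = -k*(k**2 + 2*k + 2)/3.
So s_k = (B(k−1)f/C)·t_k = (-k*(k**2 + 2*k + 2)/(3*k**3 + 12*k**2 + 20*k + 10))·t_k = (-2)**k*k*(k**2 + 2*k + 2).
s_(k+1) − s_k = (-2)**k*(-3*k**3 - 12*k**2 - 20*k - 10) = t_k.
Telescope: S(n) = s_(n+1) − s_(1) = (-2)**(n + 1)*(n**3 + 5*n**2 + 9*n + 5) − (-10) = -2*(-2)**n*n**3 - 10*(-2)**n*n**2 - 18*(-2)**n*n - 10*(-2)**n + 10.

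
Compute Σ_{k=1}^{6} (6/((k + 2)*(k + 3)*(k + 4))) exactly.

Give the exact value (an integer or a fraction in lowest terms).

Σ = 13/60

The ratio is (k + 2)/(k + 5).
A = k + 2, B = k + 5, C = 1.
f must satisfy (k + 2)·f(k+1) − (k + 4)·f(k) = 1.
Bound: deg f ≤ 2.
Match coefficients ⇒ f(k) = k*(k + 5)/12.
Then R = B(k−1)f/C = k*(k + 4)*(k + 5)/12, so s_k = R(k)·t_k = k*(k + 5)/(2*(k + 2)*(k + 3)).
Check: Δs_k = 6/(k**3 + 9*k**2 + 26*k + 24). ✓
Σ_(k=1)^(6) t_k = s_(7) − s_(1) = 7/15 − (1/4) = 13/60.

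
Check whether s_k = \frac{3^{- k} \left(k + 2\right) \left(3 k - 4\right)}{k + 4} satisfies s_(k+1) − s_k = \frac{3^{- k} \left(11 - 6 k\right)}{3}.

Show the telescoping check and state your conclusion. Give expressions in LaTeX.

Invalid: residual \frac{4 \cdot 3^{- k} \left(3 k^{2} + 11 k - 28\right)}{3 \left(k^{2} + 9 k + 20\right)} ≠ 0.

s_(k+1) = (k + 3)*(3*k - 1)/(3*3**k*(k + 5))
s_(k+1) − s_k = (-6*k**3 - 31*k**2 + 23*k + 108)/(3*3**k*(k**2 + 9*k + 20))
(s_(k+1) − s_k) − t_k = 4*(3*k**2 + 11*k - 28)/(3*3**k*(k**2 + 9*k + 20))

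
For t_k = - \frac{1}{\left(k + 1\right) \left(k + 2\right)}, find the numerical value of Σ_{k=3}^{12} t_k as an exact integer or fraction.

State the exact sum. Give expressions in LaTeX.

r(k) = (k + 1)/(k + 3) after simplifying.
Normal form (A,B,C) = (k + 1, k + 3, 1).
Set up (k + 1)·f(k+1) − (k + 2)·f(k) − (1) = 0.
Bound: deg f ≤ 1.
Solve for f: f(k) = k (degree 1 ≤ 1).
Certificate R = B(k−1)f/C = k*(k + 2) gives s_k = -k/(k + 1).
Check: Δs_k = -1/(k**2 + 3*k + 2). ✓
Sum = s_(13) − s_(3); s_(13) = -13/14, s_(3) = -3/4 ⇒ -5/28.

Σ = -5/28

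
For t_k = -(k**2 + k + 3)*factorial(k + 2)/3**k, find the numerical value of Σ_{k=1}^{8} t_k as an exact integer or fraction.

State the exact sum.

The ratio is (k + 3)*(k + (k + 1)**2 + 4)/(3*(k**2 + k + 3)).
A = k/3 + 1, B = 1, C = k**2 + k + 3.
Set up (k/3 + 1)·f(k+1) − (1)·f(k) − (k**2 + k + 3) = 0.
Bound: deg f ≤ 1.
Solve for f: f(k) = 3*k (degree 1 ≤ 1).
R(k) = B(k−1)·f(k)/C(k) = 3*k/(k**2 + k + 3); s_k = R·t_k = -3**(1 - k)*k*factorial(k + 2).
Verify: -(k**2 + k + 3)*factorial(k + 2)/3**k matches t_k.
Σ_(k=1)^(8) t_k = s_(9) − s_(1) = -492800/9 − (-6) = -492746/9.

Σ = -492746/9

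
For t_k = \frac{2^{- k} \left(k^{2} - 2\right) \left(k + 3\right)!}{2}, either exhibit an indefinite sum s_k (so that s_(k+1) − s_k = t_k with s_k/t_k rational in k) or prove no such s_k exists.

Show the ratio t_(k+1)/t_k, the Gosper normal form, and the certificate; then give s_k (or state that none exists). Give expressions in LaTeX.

r(k) = (k + 4)*((k + 1)**2 - 2)/(2*(k**2 - 2)) after simplifying.
Factor: A=k/2 + 2; B=1; C=k**2 - 2.
Need (k/2 + 2)·f(k+1) − (1)·f(k) = k**2 - 2.
From deg A=1, deg B=0, deg C=2: d=1.
Coefficient equations give f(k) = 2*(k - 3).
Certificate R = B(k−1)f/C = 2*(k - 3)/(k**2 - 2) gives s_k = (k - 3)*factorial(k + 3)/2**k.
s_(k+1) − s_k = (k**2 - 2)*factorial(k + 3)/(2*2**k) = t_k.

s_k = 2^{- k} \left(k - 3\right) \left(k + 3\right)!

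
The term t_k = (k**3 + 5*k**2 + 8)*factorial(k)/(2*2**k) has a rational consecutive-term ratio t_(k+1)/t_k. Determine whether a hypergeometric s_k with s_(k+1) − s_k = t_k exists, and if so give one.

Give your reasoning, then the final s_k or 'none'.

Ratio r(k) = (k + 1)*((k + 1)**3 + 5*(k + 1)**2 + 8)/(2*(k**3 + 5*k**2 + 8)).
A = k/2 + 1/2, B = 1, C = k**3 + 5*k**2 + 8.
f must satisfy (k/2 + 1/2)·f(k+1) − (1)·f(k) = k**3 + 5*k**2 + 8.
Degrees (1,0,3) ⇒ d ≤ 2.
Coefficient equations give f(k) = 2*(k**2 + 4*k - 3).
Get s_k = R·t_k = (k**2 + 4*k - 3)*factorial(k)/2**k with R(k) = B(k−1)f(k)/C(k) = 2*(k**2 + 4*k - 3)/(k**3 + 5*k**2 + 8).
Verify: (k**3 + 5*k**2 + 8)*factorial(k)/(2*2**k) matches t_k.

s_k = (k**2 + 4*k - 3)*factorial(k)/2**k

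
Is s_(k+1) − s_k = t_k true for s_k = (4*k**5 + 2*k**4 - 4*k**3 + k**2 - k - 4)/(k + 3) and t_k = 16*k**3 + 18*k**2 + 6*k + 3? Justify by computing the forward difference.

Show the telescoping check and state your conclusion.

s_(k+1) = (4*k**5 + 22*k**4 + 44*k**3 + 41*k**2 + 17*k - 2)/(k + 4)
s_(k+1) − s_k = (16*k**5 + 106*k**4 + 188*k**3 + 137*k**2 + 57*k + 10)/(k**2 + 7*k + 12)
(s_(k+1) − s_k) − t_k = 2*(-12*k**4 - 68*k**3 - 62*k**2 - 18*k - 13)/(k**2 + 7*k + 12)

Invalid: residual 2*(-12*k**4 - 68*k**3 - 62*k**2 - 18*k - 13)/(k**2 + 7*k + 12) ≠ 0.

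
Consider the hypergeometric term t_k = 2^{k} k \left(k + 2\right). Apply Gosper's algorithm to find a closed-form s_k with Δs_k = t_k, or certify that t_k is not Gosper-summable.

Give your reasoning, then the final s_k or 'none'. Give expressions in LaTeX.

Step 1: r(k) = 2*(k + 1)*(k + 3)/(k*(k + 2)).
Gosper form: A/B · C(k+1)/C(k) with A=2, B=1, C=k**2 + 2*k.
Set up (2)·f(k+1) − (1)·f(k) − (k**2 + 2*k) = 0.
deg f ≤ 2 (via 0,0,2).
Solving with deg f ≤ 2: f(k) = k**2 - 2*k + 2.
R(k) = B(k−1)·f(k)/C(k) = (k**2 - 2*k + 2)/(k*(k + 2)); s_k = R·t_k = 2**k*(k**2 - 2*k + 2).
s_(k+1) − s_k = 2**k*k*(k + 2) = t_k.

s_k = 2^{k} \left(k^{2} - 2 k + 2\right)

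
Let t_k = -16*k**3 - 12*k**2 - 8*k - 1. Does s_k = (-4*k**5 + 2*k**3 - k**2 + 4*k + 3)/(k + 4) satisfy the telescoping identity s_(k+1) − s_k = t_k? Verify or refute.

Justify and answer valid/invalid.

s_(k+1) = (4*k - 4*(k + 1)**5 + 2*(k + 1)**3 - (k + 1)**2 + 7)/(k + 5)
s_(k+1) − s_k = (-16*k**5 - 120*k**4 - 196*k**3 - 151*k**2 - 67*k + 1)/(k**2 + 9*k + 20)
(s_(k+1) − s_k) − t_k = 3*(12*k**4 + 80*k**3 + 54*k**2 + 34*k + 7)/(k**2 + 9*k + 20)

Invalid: residual 3*(12*k**4 + 80*k**3 + 54*k**2 + 34*k + 7)/(k**2 + 9*k + 20) ≠ 0.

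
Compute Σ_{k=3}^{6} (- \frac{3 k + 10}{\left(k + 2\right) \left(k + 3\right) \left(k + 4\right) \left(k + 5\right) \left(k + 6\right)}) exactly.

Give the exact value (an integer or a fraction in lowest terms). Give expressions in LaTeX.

Step 1: r(k) = (k + 2)*(3*k + 13)/((k + 7)*(3*k + 10)).
So A=k + 2 and B=k + 7, with C=k + 10/3.
Solve (k + 2)·f(k+1) − (k + 6)·f(k) = k + 10/3.
Degrees (1,1,1) ⇒ d ≤ 4.
Match coefficients ⇒ f(k) = k*(k + 3)*(k**2 + 11*k + 38)/120.
Then R = B(k−1)f/C = k*(k + 3)*(k + 6)*(k**2 + 11*k + 38)/(40*(3*k + 10)), so s_k = R(k)·t_k = k*(-k**2 - 11*k - 38)/(40*(k**3 + 11*k**2 + 38*k + 40)).
Verify: (-3*k - 10)/(k**5 + 20*k**4 + 155*k**3 + 580*k**2 + 1044*k + 720) matches t_k.
Σ_(k=3)^(6) t_k = s_(7) − s_(3) = -287/11880 − (-3/140) = -227/83160.

Σ = -227/83160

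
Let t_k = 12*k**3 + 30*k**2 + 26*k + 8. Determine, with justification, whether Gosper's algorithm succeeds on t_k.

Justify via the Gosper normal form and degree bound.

r(k) = (6*k**3 + 33*k**2 + 61*k + 38)/(6*k**3 + 15*k**2 + 13*k + 4) after simplifying.
Normal form (A,B,C) = (1, 1, k**3 + 5*k**2/2 + 13*k/6 + 2/3).
Solve (1)·f(k+1) − (1)·f(k) = k**3 + 5*k**2/2 + 13*k/6 + 2/3.
Bound: deg f ≤ 4.
Coefficient equations give f(k) = k**2*(k + 1)*(3*k + 1)/12.
Then R = B(k−1)f/C = k**2*(3*k + 1)/(2*(6*k**2 + 9*k + 4)), so s_k = R(k)·t_k = k**2*(3*k**2 + 4*k + 1).
s_(k+1) − s_k = 12*k**3 + 30*k**2 + 26*k + 8 = t_k.

Yes. s_k = k**2*(3*k**2 + 4*k + 1).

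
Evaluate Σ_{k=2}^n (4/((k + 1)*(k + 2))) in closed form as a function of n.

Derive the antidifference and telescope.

t_(k+1)/t_k = (k + 1)/(k + 3).
So A=k + 1 and B=k + 3, with C=1.
Key eq: (k + 1)·f(k+1) = (k + 2)·f(k) + (1).
Bound: deg f ≤ 1.
Coefficient equations give f(k) = k.
So s_k = (B(k−1)f/C)·t_k = (k*(k + 2))·t_k = 4*k/(k + 1).
s_(k+1) − s_k = 4/(k**2 + 3*k + 2) = t_k.
Σ_(k=2)^n t_k = s_(n+1) − s_(2) = (4*(n + 1)/(n + 2)) − (8/3), i.e. 4*(n - 1)/(3*(n + 2)).

S(n) = 4*(n - 1)/(3*(n + 2))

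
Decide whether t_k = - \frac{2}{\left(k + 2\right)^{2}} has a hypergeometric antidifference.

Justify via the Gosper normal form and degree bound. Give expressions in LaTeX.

No; the coefficient equations for f are inconsistent.

r(k) = (k + 2)**2/(k + 3)**2 after simplifying.
Gosper form: A/B · C(k+1)/C(k) with A=k**2 + 4*k + 4, B=k**2 + 6*k + 9, C=1.
Need (k**2 + 4*k + 4)·f(k+1) − (k**2 + 4*k + 4)·f(k) = 1.
Bound: deg f ≤ 0.
Generic f = c0 gives residual -1; -1 = 0 cannot hold, so t_k is not Gosper-summable.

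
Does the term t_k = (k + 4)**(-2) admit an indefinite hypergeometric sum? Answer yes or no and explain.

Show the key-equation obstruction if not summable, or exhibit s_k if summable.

No — key equation has no polynomial f.

Ratio r(k) = (k + 4)**2/(k + 5)**2.
So A=k**2 + 8*k + 16 and B=k**2 + 10*k + 25, with C=1.
Need (k**2 + 8*k + 16)·f(k+1) − (k**2 + 8*k + 16)·f(k) = 1.
Degrees (2,2,0) ⇒ d ≤ 0.
Generic f = c0 gives residual -1; -1 = 0 cannot hold, so t_k is not Gosper-summable.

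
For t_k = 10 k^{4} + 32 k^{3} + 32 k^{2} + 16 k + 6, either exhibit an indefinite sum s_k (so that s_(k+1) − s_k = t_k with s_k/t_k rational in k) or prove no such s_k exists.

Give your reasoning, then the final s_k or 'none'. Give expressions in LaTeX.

s_k = k \left(2 k^{4} + 3 k^{3} - 2 k^{2} + 3\right)

The ratio is (5*k**4 + 36*k**3 + 94*k**2 + 108*k + 48)/(5*k**4 + 16*k**3 + 16*k**2 + 8*k + 3).
Gosper form: A/B · C(k+1)/C(k) with A=1, B=1, C=k**4 + 16*k**3/5 + 16*k**2/5 + 8*k/5 + 3/5.
Need (1)·f(k+1) − (1)·f(k) = k**4 + 16*k**3/5 + 16*k**2/5 + 8*k/5 + 3/5.
From deg A=0, deg B=0, deg C=4: d=5.
Solving with deg f ≤ 5: f(k) = k*(k + 1)*(2*k**3 + k**2 - 3*k + 3)/10.
So s_k = (B(k−1)f/C)·t_k = (k*(2*k**3 + k**2 - 3*k + 3)/(2*(5*k**3 + 11*k**2 + 5*k + 3)))·t_k = k*(2*k**4 + 3*k**3 - 2*k**2 + 3).
Check: Δs_k = 10*k**4 + 32*k**3 + 32*k**2 + 16*k + 6. ✓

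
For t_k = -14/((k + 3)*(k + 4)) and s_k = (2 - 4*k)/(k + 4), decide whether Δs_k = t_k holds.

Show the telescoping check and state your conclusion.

Invalid: residual 4*(4 - k)/(k**3 + 12*k**2 + 47*k + 60) ≠ 0.

s_(k+1) = 2*(-2*k - 1)/(k + 5)
s_(k+1) − s_k = -18/(k**2 + 9*k + 20)
(s_(k+1) − s_k) − t_k = 4*(4 - k)/(k**3 + 12*k**2 + 47*k + 60)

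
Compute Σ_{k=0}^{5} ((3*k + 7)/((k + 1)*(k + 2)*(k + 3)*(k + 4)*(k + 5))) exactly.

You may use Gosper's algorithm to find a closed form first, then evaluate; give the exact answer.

r(k) = (k + 1)*(3*k + 10)/((k + 6)*(3*k + 7)) after simplifying.
A = k + 1, B = k + 6, C = k + 7/3.
Set up (k + 1)·f(k+1) − (k + 5)·f(k) − (k + 7/3) = 0.
d = 4 from the (1,1,1) case.
Solve for f: f(k) = k*(k + 2)*(k**2 + 8*k + 19)/36 (degree 4 ≤ 4).
R(k) = B(k−1)·f(k)/C(k) = k*(k + 2)*(k + 5)*(k**2 + 8*k + 19)/(12*(3*k + 7)); s_k = R·t_k = k*(k**2 + 8*k + 19)/(12*(k**3 + 8*k**2 + 19*k + 12)).
Verify: (3*k + 7)/(k**5 + 15*k**4 + 85*k**3 + 225*k**2 + 274*k + 120) matches t_k.
Sum = s_(6) − s_(0); s_(6) = 103/1260, s_(0) = 0 ⇒ 103/1260.

Σ = 103/1260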